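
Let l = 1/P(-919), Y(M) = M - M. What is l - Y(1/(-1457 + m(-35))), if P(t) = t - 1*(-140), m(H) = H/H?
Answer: -1/779 ≈ -0.0012837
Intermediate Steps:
m(H) = 1
P(t) = 140 + t (P(t) = t + 140 = 140 + t)
Y(M) = 0
l = -1/779 (l = 1/(140 - 919) = 1/(-779) = -1/779 ≈ -0.0012837)
l - Y(1/(-1457 + m(-35))) = -1/779 - 1*0 = -1/779 + 0 = -1/779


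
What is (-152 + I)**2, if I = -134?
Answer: 81796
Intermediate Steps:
(-152 + I)**2 = (-152 - 134)**2 = (-286)**2 = 81796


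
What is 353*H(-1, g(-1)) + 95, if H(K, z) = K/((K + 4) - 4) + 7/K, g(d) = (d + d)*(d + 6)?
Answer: -2023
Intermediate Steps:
g(d) = 2*d*(6 + d) (g(d) = (2*d)*(6 + d) = 2*d*(6 + d))
H(K, z) = 1 + 7/K (H(K, z) = K/((4 + K) - 4) + 7/K = K/K + 7/K = 1 + 7/K)
353*H(-1, g(-1)) + 95 = 353*((7 - 1)/(-1)) + 95 = 353*(-1*6) + 95 = 353*(-6) + 95 = -2118 + 95 = -2023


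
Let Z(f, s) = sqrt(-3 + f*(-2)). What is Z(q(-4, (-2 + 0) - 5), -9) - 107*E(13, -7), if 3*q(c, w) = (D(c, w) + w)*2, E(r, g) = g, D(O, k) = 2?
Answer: 749 + sqrt(33)/3 ≈ 750.92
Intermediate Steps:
q(c, w) = 4/3 + 2*w/3 (q(c, w) = ((2 + w)*2)/3 = (4 + 2*w)/3 = 4/3 + 2*w/3)
Z(f, s) = sqrt(-3 - 2*f)
Z(q(-4, (-2 + 0) - 5), -9) - 107*E(13, -7) = sqrt(-3 - 2*(4/3 + 2*((-2 + 0) - 5)/3)) - 107*(-7) = sqrt(-3 - 2*(4/3 + 2*(-2 - 5)/3)) + 749 = sqrt(-3 - 2*(4/3 + (2/3)*(-7))) + 749 = sqrt(-3 - 2*(4/3 - 14/3)) + 749 = sqrt(-3 - 2*(-10/3)) + 749 = sqrt(-3 + 20/3) + 749 = sqrt(11/3) + 749 = sqrt(33)/3 + 749 = 749 + sqrt(33)/3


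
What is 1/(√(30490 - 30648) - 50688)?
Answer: -25344/1284636751 - I*√158/2569273502 ≈ -1.9729e-5 - 4.8924e-9*I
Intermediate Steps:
1/(√(30490 - 30648) - 50688) = 1/(√(-158) - 50688) = 1/(I*√158 - 50688) = 1/(-50688 + I*√158)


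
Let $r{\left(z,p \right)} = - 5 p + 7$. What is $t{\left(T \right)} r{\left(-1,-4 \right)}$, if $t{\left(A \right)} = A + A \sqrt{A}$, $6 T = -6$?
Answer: $-27 - 27 i \approx -27.0 - 27.0 i$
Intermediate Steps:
$T = -1$ ($T = \frac{1}{6} \left(-6\right) = -1$)
$r{\left(z,p \right)} = 7 - 5 p$
$t{\left(A \right)} = A + A^{\frac{3}{2}}$
$t{\left(T \right)} r{\left(-1,-4 \right)} = \left(-1 + \left(-1\right)^{\frac{3}{2}}\right) \left(7 - -20\right) = \left(-1 - i\right) \left(7 + 20\right) = \left(-1 - i\right) 27 = -27 - 27 i$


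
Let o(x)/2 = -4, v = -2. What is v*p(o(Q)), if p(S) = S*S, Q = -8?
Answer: -128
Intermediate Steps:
o(x) = -8 (o(x) = 2*(-4) = -8)
p(S) = S²
v*p(o(Q)) = -2*(-8)² = -2*64 = -128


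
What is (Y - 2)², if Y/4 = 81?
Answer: 103684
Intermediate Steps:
Y = 324 (Y = 4*81 = 324)
(Y - 2)² = (324 - 2)² = 322² = 103684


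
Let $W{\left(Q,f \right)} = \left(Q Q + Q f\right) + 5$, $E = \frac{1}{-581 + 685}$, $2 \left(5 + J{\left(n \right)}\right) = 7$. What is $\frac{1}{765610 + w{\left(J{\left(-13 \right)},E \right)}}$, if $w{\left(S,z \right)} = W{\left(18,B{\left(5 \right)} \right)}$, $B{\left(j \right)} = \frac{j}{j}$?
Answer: $\frac{1}{765957} \approx 1.3056 \cdot 10^{-6}$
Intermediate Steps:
$J{\left(n \right)} = - \frac{3}{2}$ ($J{\left(n \right)} = -5 + \frac{1}{2} \cdot 7 = -5 + \frac{7}{2} = - \frac{3}{2}$)
$E = \frac{1}{104} \approx 0.0096154$
$B{\left(j \right)} = 1$
$W{\left(Q,f \right)} = 5 + Q^{2} + Q f$ ($W{\left(Q,f \right)} = \left(Q^{2} + Q f\right) + 5 = 5 + Q^{2} + Q f$)
$w{\left(S,z \right)} = 347$ ($w{\left(S,z \right)} = 5 + 18^{2} + 18 \cdot 1 = 5 + 324 + 18 = 347$)
$\frac{1}{765610 + w{\left(J{\left(-13 \right)},E \right)}} = \frac{1}{765610 + 347} = \frac{1}{765957}$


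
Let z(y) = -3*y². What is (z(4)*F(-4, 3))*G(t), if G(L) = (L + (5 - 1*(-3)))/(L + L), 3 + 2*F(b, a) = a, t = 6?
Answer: 0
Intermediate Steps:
F(b, a) = -3/2 + a/2
G(L) = (8 + L)/(2*L) (G(L) = (L + (5 + 3))/((2*L)) = (L + 8)*(1/(2*L)) = (8 + L)*(1/(2*L)) = (8 + L)/(2*L))
(z(4)*F(-4, 3))*G(t) = ((-3*4²)*(-3/2 + (½)*3))*((½)*(8 + 6)/6) = ((-3*16)*(-3/2 + 3/2))*((½)*(⅙)*14) = -48*0*(7/6) = 0*(7/6) = 0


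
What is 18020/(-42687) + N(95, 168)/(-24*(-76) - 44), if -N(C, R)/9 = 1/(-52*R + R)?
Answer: -1796231089/4255040160 ≈ -0.42214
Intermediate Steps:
N(C, R) = 3/(17*R) (N(C, R) = -9/(-52*R + R) = -9*(-1/(51*R)) = -(-3)/(17*R) = 3/(17*R))
18020/(-42687) + N(95, 168)/(-24*(-76) - 44) = 18020/(-42687) + ((3/17)/168)/(-24*(-76) - 44) = 18020*(-1/42687) + ((3/17)*(1/168))/(1824 - 44) = -1060/2511 + (1/952)/1780 = -1060/2511 + (1/952)*(1/1780) = -1060/2511 + 1/1694560 = -1796231089/4255040160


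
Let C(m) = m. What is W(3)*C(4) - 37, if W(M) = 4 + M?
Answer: -9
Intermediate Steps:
W(3)*C(4) - 37 = (4 + 3)*4 - 37 = 7*4 - 37 = 28 - 37 = -9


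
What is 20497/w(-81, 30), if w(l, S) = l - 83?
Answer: -20497/164 ≈ -124.98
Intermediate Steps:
w(l, S) = -83 + l
20497/w(-81, 30) = 20497/(-83 - 81) = 20497/(-164) = 20497*(-1/164) = -20497/164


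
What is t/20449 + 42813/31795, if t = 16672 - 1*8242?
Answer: 1143514887/650175955 ≈ 1.7588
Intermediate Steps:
t = 8430 (t = 16672 - 8242 = 8430)
t/20449 + 42813/31795 = 8430/20449 + 42813/31795 = 1143514887/650175955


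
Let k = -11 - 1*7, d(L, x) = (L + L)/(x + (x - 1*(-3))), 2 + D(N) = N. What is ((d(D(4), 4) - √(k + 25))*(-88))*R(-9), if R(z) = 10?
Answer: -320 + 880*√7 ≈ 2008.3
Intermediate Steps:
D(N) = -2 + N
d(L, x) = 2*L/(3 + 2*x) (d(L, x) = (2*L)/(x + (x + 3)) = (2*L)/(x + (3 + x)) = (2*L)/(3 + 2*x) = 2*L/(3 + 2*x))
k = -18 (k = -11 - 7 = -18)
((d(D(4), 4) - √(k + 25))*(-88))*R(-9) = ((2*(-2 + 4)/(3 + 2*4) - √(-18 + 25))*(-88))*10 = ((2*2/(3 + 8) - √7)*(-88))*10 = ((2*2/11 - √7)*(-88))*10 = ((2*2*(1/11) - √7)*(-88))*10 = ((4/11 - √7)*(-88))*10 = (-32 + 88*√7)*10 = -320 + 880*√7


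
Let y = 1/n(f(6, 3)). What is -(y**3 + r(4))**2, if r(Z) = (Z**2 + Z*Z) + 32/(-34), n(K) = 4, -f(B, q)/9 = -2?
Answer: -1143048481/1183744 ≈ -965.62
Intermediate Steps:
f(B, q) = 18 (f(B, q) = -9*(-2) = 18)
r(Z) = -16/17 + 2*Z**2 (r(Z) = (Z**2 + Z**2) + 32*(-1/34) = 2*Z**2 - 16/17 = -16/17 + 2*Z**2)
y = 1/4 ≈ 0.25000
-(y**3 + r(4))**2 = -((1/4)**3 + (-16/17 + 2*4**2))**2 = -(1/64 + (-16/17 + 2*16))**2 = -(1/64 + (-16/17 + 32))**2 = -(1/64 + 528/17)**2 = -(33809/1088)**2 = -1*1143048481/1183744 = -1143048481/1183744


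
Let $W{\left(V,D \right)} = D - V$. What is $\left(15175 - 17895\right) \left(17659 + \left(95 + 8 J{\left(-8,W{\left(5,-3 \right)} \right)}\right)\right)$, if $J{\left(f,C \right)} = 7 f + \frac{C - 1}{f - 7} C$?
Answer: $-46967872$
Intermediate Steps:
$J{\left(f,C \right)} = 7 f + \frac{C \left(-1 + C\right)}{-7 + f}$ ($J{\left(f,C \right)} = 7 f + \frac{-1 + C}{-7 + f} C = 7 f + \frac{C \left(-1 + C\right)}{-7 + f}$)
$\left(15175 - 17895\right) \left(17659 + \left(95 + 8 J{\left(-8,W{\left(5,-3 \right)} \right)}\right)\right) = \left(15175 - 17895\right) \left(17659 + \left(95 + 8 \frac{\left(-3 - 5\right)^{2} - \left(-3 - 5\right) - -392 + 7 \left(-8\right)^{2}}{-7 - 8}\right)\right) = - 2720 \left(17659 + \left(95 + 8 \frac{\left(-3 - 5\right)^{2} - \left(-3 - 5\right) + 392 + 7 \cdot 64}{-15}\right)\right) = - 2720 \left(17659 + \left(95 + 8 \left(- \frac{\left(-8\right)^{2} - -8 + 392 + 448}{15}\right)\right)\right) = - 2720 \left(17659 + \left(95 + 8 \left(- \frac{64 + 8 + 392 + 448}{15}\right)\right)\right) = - 2720 \left(17659 + \left(95 + 8 \left(\left(- \frac{1}{15}\right) 912\right)\right)\right) = - 2720 \left(17659 + \left(95 + 8 \left(- \frac{304}{5}\right)\right)\right) = - 2720 \left(17659 + \left(95 - \frac{2432}{5}\right)\right) = - 2720 \left(17659 - \frac{1957}{5}\right) = \left(-2720\right) \frac{86338}{5} = -46967872$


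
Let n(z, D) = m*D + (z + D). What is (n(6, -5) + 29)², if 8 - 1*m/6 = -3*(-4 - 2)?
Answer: 108900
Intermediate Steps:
m = -60 (m = 48 - (-18)*(-4 - 2) = 48 - (-18)*(-6) = 48 - 6*18 = 48 - 108 = -60)
n(z, D) = z - 59*D (n(z, D) = -60*D + (z + D) = -60*D + (D + z) = z - 59*D)
(n(6, -5) + 29)² = ((6 - 59*(-5)) + 29)² = ((6 + 295) + 29)² = (301 + 29)² = 330² = 108900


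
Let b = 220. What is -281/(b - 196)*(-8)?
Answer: 281/3 ≈ 93.667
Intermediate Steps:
-281/(b - 196)*(-8) = -281/(220 - 196)*(-8) = -281/24*(-8) = 281/3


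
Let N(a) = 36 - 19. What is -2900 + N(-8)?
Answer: -2883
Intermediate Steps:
N(a) = 17
-2900 + N(-8) = -2900 + 17 = -2883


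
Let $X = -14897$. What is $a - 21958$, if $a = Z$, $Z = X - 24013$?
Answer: $-60868$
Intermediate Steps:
$Z = -38910$ ($Z = -14897 - 24013 = -38910$)
$a = -38910$
$a - 21958 = -38910 - 21958 = -60868$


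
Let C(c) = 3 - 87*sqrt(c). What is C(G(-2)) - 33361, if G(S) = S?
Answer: -33358 - 87*I*sqrt(2) ≈ -33358.0 - 123.04*I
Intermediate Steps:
C(c) = 3 - 87*sqrt(c)
C(G(-2)) - 33361 = (3 - 87*I*sqrt(2)) - 33361 = -33358 - 87*I*sqrt(2)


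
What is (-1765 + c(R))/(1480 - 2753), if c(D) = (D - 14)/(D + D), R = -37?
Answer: 130559/94202 ≈ 1.3859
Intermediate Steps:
c(D) = (-14 + D)/(2*D) (c(D) = (-14 + D)/((2*D)) = (-14 + D)*(1/(2*D)) = (-14 + D)/(2*D))
(-1765 + c(R))/(1480 - 2753) = (-1765 + (½)*(-14 - 37)/(-37))/(1480 - 2753) = (-1765 + (½)*(-1/37)*(-51))/(-1273) = (-1765 + 51/74)*(-1/1273) = -130559/74*(-1/1273) = 130559/94202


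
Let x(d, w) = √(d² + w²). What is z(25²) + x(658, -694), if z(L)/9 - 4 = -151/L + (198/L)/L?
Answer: 13214907/390625 + 10*√9146 ≈ 990.18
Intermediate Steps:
z(L) = 36 - 1359/L + 1782/L² (z(L) = 36 + 9*(-151/L + (198/L)/L) = 36 + 9*(-151/L + 198/L²) = 36 + (-1359/L + 1782/L²) = 36 - 1359/L + 1782/L²)
z(25²) + x(658, -694) = (36 - 1359/(25²) + 1782/(25²)²) + √(658² + (-694)²) = (36 - 1359/625 + 1782/625²) + √(432964 + 481636) = (36 - 1359*1/625 + 1782*(1/390625)) + √914600 = (36 - 1359/625 + 1782/390625) + 10*√9146 = 13214907/390625 + 10*√9146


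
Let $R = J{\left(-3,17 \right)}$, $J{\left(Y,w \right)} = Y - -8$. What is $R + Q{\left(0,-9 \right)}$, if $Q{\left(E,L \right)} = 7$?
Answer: $12$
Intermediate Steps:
$J{\left(Y,w \right)} = 8 + Y$ ($J{\left(Y,w \right)} = Y + 8 = 8 + Y$)
$R = 5$ ($R = 8 - 3 = 5$)
$R + Q{\left(0,-9 \right)} = 5 + 7 = 12$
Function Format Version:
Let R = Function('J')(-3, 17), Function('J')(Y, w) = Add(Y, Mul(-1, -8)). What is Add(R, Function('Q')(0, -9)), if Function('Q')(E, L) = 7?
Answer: 12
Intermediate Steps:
Function('J')(Y, w) = Add(8, Y) (Function('J')(Y, w) = Add(Y, 8) = Add(8, Y))
R = 5 (R = Add(8, -3) = 5)
Add(R, Function('Q')(0, -9)) = Add(5, 7) = 12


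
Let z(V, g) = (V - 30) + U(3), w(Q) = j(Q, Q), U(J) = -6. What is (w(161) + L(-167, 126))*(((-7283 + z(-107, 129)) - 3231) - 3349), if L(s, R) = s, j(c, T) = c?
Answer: 84036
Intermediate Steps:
w(Q) = Q
z(V, g) = -36 + V (z(V, g) = (V - 30) - 6 = (-30 + V) - 6 = -36 + V)
(w(161) + L(-167, 126))*(((-7283 + z(-107, 129)) - 3231) - 3349) = (161 - 167)*(((-7283 + (-36 - 107)) - 3231) - 3349) = -6*(((-7283 - 143) - 3231) - 3349) = -6*((-7426 - 3231) - 3349) = -6*(-10657 - 3349) = -6*(-14006) = 84036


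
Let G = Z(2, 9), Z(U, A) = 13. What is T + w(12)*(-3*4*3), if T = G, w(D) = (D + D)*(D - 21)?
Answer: 7789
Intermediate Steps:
w(D) = 2*D*(-21 + D) (w(D) = (2*D)*(-21 + D) = 2*D*(-21 + D))
G = 13
T = 13
T + w(12)*(-3*4*3) = 13 + (2*12*(-21 + 12))*(-3*4*3) = 13 + (2*12*(-9))*(-12*3) = 13 - 216*(-36) = 13 + 7776 = 7789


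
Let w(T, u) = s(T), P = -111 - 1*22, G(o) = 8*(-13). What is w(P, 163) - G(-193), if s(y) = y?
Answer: -29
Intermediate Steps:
G(o) = -104
P = -133 (P = -111 - 22 = -133)
w(T, u) = T
w(P, 163) - G(-193) = -133 - 1*(-104) = -133 + 104 = -29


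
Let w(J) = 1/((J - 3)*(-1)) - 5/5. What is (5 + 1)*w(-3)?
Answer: -5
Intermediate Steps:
w(J) = -1 - 1/(-3 + J) (w(J) = -1/(-3 + J) - 5*⅕ = -1/(-3 + J) - 1 = -1 - 1/(-3 + J))
(5 + 1)*w(-3) = (5 + 1)*((2 - 1*(-3))/(-3 - 3)) = 6*((2 + 3)/(-6)) = 6*(-⅙*5) = 6*(-⅚) = -5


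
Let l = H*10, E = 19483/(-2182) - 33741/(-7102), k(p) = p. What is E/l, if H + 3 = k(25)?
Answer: -16186351/852311020 ≈ -0.018991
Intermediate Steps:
E = -16186351/3874141 (E = 19483*(-1/2182) - 33741*(-1/7102) = -19483/2182 + 33741/7102 = -16186351/3874141 ≈ -4.1780)
H = 22 (H = -3 + 25 = 22)
l = 220 (l = 22*10 = 220)
E/l = -16186351/3874141/220 = -16186351/3874141*1/220 = -16186351/852311020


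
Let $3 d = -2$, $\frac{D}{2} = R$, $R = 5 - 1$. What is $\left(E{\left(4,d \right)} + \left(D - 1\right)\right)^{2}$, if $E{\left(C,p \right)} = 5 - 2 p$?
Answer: $\frac{1600}{9} \approx 177.78$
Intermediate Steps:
$R = 4$ ($R = 5 - 1 = 4$)
$D = 8$ ($D = 2 \cdot 4 = 8$)
$d = - \frac{2}{3}$ ($d = \frac{1}{3} \left(-2\right) = - \frac{2}{3} \approx -0.66667$)
$\left(E{\left(4,d \right)} + \left(D - 1\right)\right)^{2} = \left(\left(5 - - \frac{4}{3}\right) + \left(8 - 1\right)\right)^{2} = \left(\left(5 + \frac{4}{3}\right) + \left(8 - 1\right)\right)^{2} = \left(\frac{19}{3} + 7\right)^{2} = \left(\frac{40}{3}\right)^{2} = \frac{1600}{9}$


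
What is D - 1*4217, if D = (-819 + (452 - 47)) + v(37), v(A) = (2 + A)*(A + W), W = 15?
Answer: -2603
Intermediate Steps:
v(A) = (2 + A)*(15 + A) (v(A) = (2 + A)*(A + 15) = (2 + A)*(15 + A))
D = 1614 (D = (-819 + (452 - 47)) + (30 + 37**2 + 17*37) = (-819 + 405) + (30 + 1369 + 629) = -414 + 2028 = 1614)
D - 1*4217 = 1614 - 1*4217 = 1614 - 4217 = -2603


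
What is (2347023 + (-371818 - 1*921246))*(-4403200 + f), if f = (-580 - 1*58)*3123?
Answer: -6740778173366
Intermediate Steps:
f = -1992474 (f = (-580 - 58)*3123 = -638*3123 = -1992474)
(2347023 + (-371818 - 1*921246))*(-4403200 + f) = (2347023 + (-371818 - 1*921246))*(-4403200 - 1992474) = (2347023 + (-371818 - 921246))*(-6395674) = (2347023 - 1293064)*(-6395674) = 1053959*(-6395674) = -6740778173366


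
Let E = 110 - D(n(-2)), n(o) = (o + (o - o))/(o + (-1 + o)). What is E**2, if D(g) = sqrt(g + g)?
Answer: 60504/5 - 88*sqrt(5) ≈ 11904.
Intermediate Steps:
n(o) = o/(-1 + 2*o) (n(o) = (o + 0)/(-1 + 2*o) = o/(-1 + 2*o))
D(g) = sqrt(2)*sqrt(g) (D(g) = sqrt(2*g) = sqrt(2)*sqrt(g))
E = 110 - 2*sqrt(5)/5 (E = 110 - sqrt(2)*sqrt(-2/(-1 + 2*(-2))) = 110 - sqrt(2)*sqrt(-2/(-1 - 4)) = 110 - sqrt(2)*sqrt(-2/(-5)) = 110 - sqrt(2)*sqrt(-2*(-1/5)) = 110 - sqrt(2)*sqrt(2/5) = 110 - sqrt(2)*sqrt(10)/5 = 110 - 2*sqrt(5)/5 ≈ 109.11)
E**2 = (110 - 2*sqrt(5)/5)**2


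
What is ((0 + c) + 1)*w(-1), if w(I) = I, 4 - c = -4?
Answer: -9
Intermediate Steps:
c = 8 (c = 4 - 1*(-4) = 4 + 4 = 8)
((0 + c) + 1)*w(-1) = ((0 + 8) + 1)*(-1) = (8 + 1)*(-1) = 9*(-1) = -9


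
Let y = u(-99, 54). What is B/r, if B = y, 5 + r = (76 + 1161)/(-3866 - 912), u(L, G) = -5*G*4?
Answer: 5160240/25127 ≈ 205.37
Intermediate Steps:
u(L, G) = -20*G
y = -1080 (y = -20*54 = -1080)
r = -25127/4778 (r = -5 + (76 + 1161)/(-3866 - 912) = -5 + 1237/(-4778) = -5 + 1237*(-1/4778) = -5 - 1237/4778 = -25127/4778 ≈ -5.2589)
B = -1080
B/r = -1080/(-25127/4778) = -1080*(-4778/25127) = 5160240/25127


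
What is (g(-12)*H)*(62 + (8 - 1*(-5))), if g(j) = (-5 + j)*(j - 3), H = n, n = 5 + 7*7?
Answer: 1032750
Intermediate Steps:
n = 54 (n = 5 + 49 = 54)
H = 54
g(j) = (-5 + j)*(-3 + j)
(g(-12)*H)*(62 + (8 - 1*(-5))) = ((15 + (-12)² - 8*(-12))*54)*(62 + (8 - 1*(-5))) = ((15 + 144 + 96)*54)*(62 + (8 + 5)) = (255*54)*(62 + 13) = 13770*75 = 1032750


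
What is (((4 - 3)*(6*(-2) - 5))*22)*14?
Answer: -5236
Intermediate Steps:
(((4 - 3)*(6*(-2) - 5))*22)*14 = ((1*(-12 - 5))*22)*14 = ((1*(-17))*22)*14 = -17*22*14 = -374*14 = -5236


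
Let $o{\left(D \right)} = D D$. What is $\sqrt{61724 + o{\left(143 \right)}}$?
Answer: $7 \sqrt{1677} \approx 286.66$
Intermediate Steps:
$o{\left(D \right)} = D^{2}$
$\sqrt{61724 + o{\left(143 \right)}} = \sqrt{61724 + 143^{2}} = \sqrt{61724 + 20449} = \sqrt{82173} = 7 \sqrt{1677}$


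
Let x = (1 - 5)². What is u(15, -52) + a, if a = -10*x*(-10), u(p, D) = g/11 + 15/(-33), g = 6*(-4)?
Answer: 17571/11 ≈ 1597.4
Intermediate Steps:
g = -24
u(p, D) = -29/11 (u(p, D) = -24/11 + 15/(-33) = -24*1/11 + 15*(-1/33) = -24/11 - 5/11 = -29/11)
x = 16 (x = (-4)² = 16)
a = 1600 (a = -10*16*(-10) = -160*(-10) = 1600)
u(15, -52) + a = -29/11 + 1600 = 17571/11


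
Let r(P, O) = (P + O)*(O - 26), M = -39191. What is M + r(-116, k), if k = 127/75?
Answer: -204820796/5625 ≈ -36413.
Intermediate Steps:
k = 127/75 (k = 127*(1/75) = 127/75 ≈ 1.6933)
r(P, O) = (-26 + O)*(O + P) (r(P, O) = (O + P)*(-26 + O) = (-26 + O)*(O + P))
M + r(-116, k) = -39191 + ((127/75)² - 26*127/75 - 26*(-116) + (127/75)*(-116)) = -39191 + (16129/5625 - 3302/75 + 3016 - 14732/75) = -39191 + 15628579/5625 = -204820796/5625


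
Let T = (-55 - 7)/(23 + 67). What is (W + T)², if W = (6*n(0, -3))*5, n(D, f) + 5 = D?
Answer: 45981961/2025 ≈ 22707.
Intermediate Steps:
n(D, f) = -5 + D
T = -31/45 (T = -62/90 = -62*1/90 = -31/45 ≈ -0.68889)
W = -150 (W = (6*(-5 + 0))*5 = (6*(-5))*5 = -30*5 = -150)
(W + T)² = (-150 - 31/45)² = (-6781/45)² = 45981961/2025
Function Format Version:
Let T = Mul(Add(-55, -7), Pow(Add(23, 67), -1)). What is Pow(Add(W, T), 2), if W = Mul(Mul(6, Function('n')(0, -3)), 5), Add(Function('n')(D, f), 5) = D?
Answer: Rational(45981961, 2025) ≈ 22707.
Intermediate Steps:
Function('n')(D, f) = Add(-5, D)
T = Rational(-31, 45) (T = Mul(-62, Pow(90, -1)) = Mul(-62, Rational(1, 90)) = Rational(-31, 45) ≈ -0.68889)
W = -150 (W = Mul(Mul(6, Add(-5, 0)), 5) = Mul(Mul(6, -5), 5) = Mul(-30, 5) = -150)
Pow(Add(W, T), 2) = Pow(Add(-150, Rational(-31, 45)), 2) = Pow(Rational(-6781, 45), 2) = Rational(45981961, 2025)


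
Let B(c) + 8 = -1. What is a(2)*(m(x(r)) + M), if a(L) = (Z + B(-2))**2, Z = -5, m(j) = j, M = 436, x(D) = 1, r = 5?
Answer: 85652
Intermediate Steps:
B(c) = -9 (B(c) = -8 - 1 = -9)
a(L) = 196 (a(L) = (-5 - 9)**2 = (-14)**2 = 196)
a(2)*(m(x(r)) + M) = 196*(1 + 436) = 196*437 = 85652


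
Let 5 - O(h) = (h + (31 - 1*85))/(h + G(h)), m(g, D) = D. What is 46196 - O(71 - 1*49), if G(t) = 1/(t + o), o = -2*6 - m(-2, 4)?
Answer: 6143211/133 ≈ 46190.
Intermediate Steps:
o = -16 (o = -2*6 - 1*4 = -12 - 4 = -16)
G(t) = 1/(-16 + t) (G(t) = 1/(t - 16) = 1/(-16 + t))
O(h) = 5 - (-54 + h)/(h + 1/(-16 + h)) (O(h) = 5 - (h + (31 - 1*85))/(h + 1/(-16 + h)) = 5 - (h + (31 - 85))/(h + 1/(-16 + h)) = 5 - (h - 54)/(h + 1/(-16 + h)) = 5 - (-54 + h)/(h + 1/(-16 + h)))
46196 - O(71 - 1*49) = 46196 - (5 + 2*(-16 + (71 - 1*49))*(27 + 2*(71 - 1*49)))/(1 + (71 - 1*49)*(-16 + (71 - 1*49))) = 46196 - (5 + 2*(-16 + (71 - 49))*(27 + 2*(71 - 49)))/(1 + (71 - 49)*(-16 + (71 - 49))) = 46196 - (5 + 2*(-16 + 22)*(27 + 2*22))/(1 + 22*(-16 + 22)) = 46196 - (5 + 2*6*(27 + 44))/(1 + 22*6) = 46196 - (5 + 2*6*71)/(1 + 132) = 46196 - (5 + 852)/133 = 46196 - 857/133 = 6143211/133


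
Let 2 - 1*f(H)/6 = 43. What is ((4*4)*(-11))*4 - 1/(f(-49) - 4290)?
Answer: -3193343/4536 ≈ -704.00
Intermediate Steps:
f(H) = -246 (f(H) = 12 - 6*43 = 12 - 258 = -246)
((4*4)*(-11))*4 - 1/(f(-49) - 4290) = ((4*4)*(-11))*4 - 1/(-246 - 4290) = (16*(-11))*4 - 1/(-4536) = -176*4 - 1*(-1/4536) = -704 + 1/4536 = -3193343/4536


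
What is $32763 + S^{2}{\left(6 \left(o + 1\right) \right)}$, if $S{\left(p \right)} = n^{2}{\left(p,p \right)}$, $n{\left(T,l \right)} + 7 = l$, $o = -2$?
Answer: $61324$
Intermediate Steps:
$n{\left(T,l \right)} = -7 + l$
$S{\left(p \right)} = \left(-7 + p\right)^{2}$
$32763 + S^{2}{\left(6 \left(o + 1\right) \right)} = 32763 + \left(\left(-7 + 6 \left(-2 + 1\right)\right)^{2}\right)^{2} = 32763 + \left(\left(-7 + 6 \left(-1\right)\right)^{2}\right)^{2} = 32763 + \left(\left(-7 - 6\right)^{2}\right)^{2} = 32763 + \left(\left(-13\right)^{2}\right)^{2} = 32763 + 169^{2} = 32763 + 28561 = 61324$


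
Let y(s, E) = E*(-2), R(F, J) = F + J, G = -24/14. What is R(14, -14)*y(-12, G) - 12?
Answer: -12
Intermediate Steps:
G = -12/7 (G = -24*1/14 = -12/7 ≈ -1.7143)
y(s, E) = -2*E
R(14, -14)*y(-12, G) - 12 = (14 - 14)*(-2*(-12/7)) - 12 = 0*(24/7) - 12 = 0 - 12 = -12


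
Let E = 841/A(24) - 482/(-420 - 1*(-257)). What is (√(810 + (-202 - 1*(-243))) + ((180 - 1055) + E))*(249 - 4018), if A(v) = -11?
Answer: 6409772464/1793 - 3769*√851 ≈ 3.4649e+6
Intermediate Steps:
E = -131781/1793 (E = 841/(-11) - 482/(-420 - 1*(-257)) = 841*(-1/11) - 482/(-420 + 257) = -841/11 - 482/(-163) = -841/11 - 482*(-1/163) = -841/11 + 482/163 = -131781/1793 ≈ -73.497)
(√(810 + (-202 - 1*(-243))) + ((180 - 1055) + E))*(249 - 4018) = (√(810 + (-202 - 1*(-243))) + ((180 - 1055) - 131781/1793))*(249 - 4018) = (√(810 + (-202 + 243)) + (-875 - 131781/1793))*(-3769) = (√(810 + 41) - 1700656/1793)*(-3769) = (√851 - 1700656/1793)*(-3769) = (-1700656/1793 + √851)*(-3769) = 6409772464/1793 - 3769*√851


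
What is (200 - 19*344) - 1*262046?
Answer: -268382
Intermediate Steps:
(200 - 19*344) - 1*262046 = (200 - 6536) - 262046 = -6336 - 262046 = -268382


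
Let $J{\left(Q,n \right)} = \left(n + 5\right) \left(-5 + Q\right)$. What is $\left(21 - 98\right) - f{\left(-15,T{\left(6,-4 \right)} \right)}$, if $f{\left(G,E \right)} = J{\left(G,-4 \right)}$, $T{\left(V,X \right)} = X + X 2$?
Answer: $-57$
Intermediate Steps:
$J{\left(Q,n \right)} = \left(-5 + Q\right) \left(5 + n\right)$ ($J{\left(Q,n \right)} = \left(5 + n\right) \left(-5 + Q\right) = \left(-5 + Q\right) \left(5 + n\right)$)
$T{\left(V,X \right)} = 3 X$ ($T{\left(V,X \right)} = X + 2 X = 3 X$)
$f{\left(G,E \right)} = -5 + G$ ($f{\left(G,E \right)} = -25 - -20 + 5 G + G \left(-4\right) = -25 + 20 + 5 G - 4 G = -5 + G$)
$\left(21 - 98\right) - f{\left(-15,T{\left(6,-4 \right)} \right)} = \left(21 - 98\right) - \left(-5 - 15\right) = \left(21 - 98\right) - -20 = -77 + 20 = -57$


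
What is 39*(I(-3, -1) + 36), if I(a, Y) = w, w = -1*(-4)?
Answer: 1560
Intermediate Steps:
w = 4
I(a, Y) = 4
39*(I(-3, -1) + 36) = 39*(4 + 36) = 39*40 = 1560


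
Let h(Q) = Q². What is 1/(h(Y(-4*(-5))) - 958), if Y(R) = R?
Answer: -1/558 ≈ -0.0017921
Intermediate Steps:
1/(h(Y(-4*(-5))) - 958) = 1/((-4*(-5))² - 958) = 1/(20² - 958) = 1/(400 - 958) = 1/(-558) = -1/558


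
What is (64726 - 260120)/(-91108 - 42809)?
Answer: 195394/133917 ≈ 1.4591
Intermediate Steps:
(64726 - 260120)/(-91108 - 42809) = -195394/(-133917) = -195394*(-1/133917) = 195394/133917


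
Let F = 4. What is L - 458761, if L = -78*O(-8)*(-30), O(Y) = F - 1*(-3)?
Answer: -442381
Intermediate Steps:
O(Y) = 7 (O(Y) = 4 - 1*(-3) = 4 + 3 = 7)
L = 16380 (L = -78*7*(-30) = -546*(-30) = 16380)
L - 458761 = 16380 - 458761 = -442381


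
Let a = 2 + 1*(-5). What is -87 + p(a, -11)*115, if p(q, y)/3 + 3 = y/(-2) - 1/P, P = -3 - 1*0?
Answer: 1781/2 ≈ 890.50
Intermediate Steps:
P = -3 (P = -3 + 0 = -3)
a = -3 (a = 2 - 5 = -3)
p(q, y) = -8 - 3*y/2 (p(q, y) = -9 + 3*(y/(-2) - 1/(-3)) = -9 + 3*(y*(-1/2) - 1*(-1/3)) = -9 + 3*(-y/2 + 1/3) = -9 + 3*(1/3 - y/2) = -9 + (1 - 3*y/2) = -8 - 3*y/2)
-87 + p(a, -11)*115 = -87 + (-8 - 3/2*(-11))*115 = -87 + (-8 + 33/2)*115 = -87 + (17/2)*115 = -87 + 1955/2 = 1781/2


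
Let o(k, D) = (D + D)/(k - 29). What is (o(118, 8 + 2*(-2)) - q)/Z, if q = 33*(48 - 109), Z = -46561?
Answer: -179165/4143929 ≈ -0.043236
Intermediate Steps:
o(k, D) = 2*D/(-29 + k) (o(k, D) = (2*D)/(-29 + k) = 2*D/(-29 + k))
q = -2013 (q = 33*(-61) = -2013)
(o(118, 8 + 2*(-2)) - q)/Z = (2*(8 + 2*(-2))/(-29 + 118) - 1*(-2013))/(-46561) = (2*(8 - 4)/89 + 2013)*(-1/46561) = (2*4*(1/89) + 2013)*(-1/46561) = (8/89 + 2013)*(-1/46561) = (179165/89)*(-1/46561) = -179165/4143929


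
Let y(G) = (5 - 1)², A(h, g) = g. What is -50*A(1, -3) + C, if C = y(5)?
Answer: 166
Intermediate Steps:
y(G) = 16 (y(G) = 4² = 16)
C = 16
-50*A(1, -3) + C = -50*(-3) + 16 = 150 + 16 = 166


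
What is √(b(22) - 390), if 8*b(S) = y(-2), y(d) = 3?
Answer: I*√6234/4 ≈ 19.739*I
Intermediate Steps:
b(S) = 3/8 (b(S) = (⅛)*3 = 3/8)
√(b(22) - 390) = √(3/8 - 390) = √(-3117/8) = I*√6234/4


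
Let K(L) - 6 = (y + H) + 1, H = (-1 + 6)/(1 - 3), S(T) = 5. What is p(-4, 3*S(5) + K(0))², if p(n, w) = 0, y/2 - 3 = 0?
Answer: 0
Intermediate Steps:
y = 6 (y = 6 + 2*0 = 6 + 0 = 6)
H = -5/2 (H = 5/(-2) = 5*(-½) = -5/2 ≈ -2.5000)
K(L) = 21/2 (K(L) = 6 + ((6 - 5/2) + 1) = 6 + (7/2 + 1) = 6 + 9/2 = 21/2)
p(-4, 3*S(5) + K(0))² = 0² = 0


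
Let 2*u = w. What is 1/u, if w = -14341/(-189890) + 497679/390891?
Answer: 49484194660/33370011047 ≈ 1.4829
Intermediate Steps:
w = 33370011047/24742097330 (w = -14341*(-1/189890) + 497679*(1/390891) = 14341/189890 + 165893/130297 = 33370011047/24742097330 ≈ 1.3487)
u = 33370011047/49484194660 (u = (½)*(33370011047/24742097330) = 33370011047/49484194660 ≈ 0.67436)
1/u = 1/(33370011047/49484194660) = 49484194660/33370011047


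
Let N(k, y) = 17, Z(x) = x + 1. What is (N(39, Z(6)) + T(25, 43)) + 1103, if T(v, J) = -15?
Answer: 1105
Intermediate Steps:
Z(x) = 1 + x
(N(39, Z(6)) + T(25, 43)) + 1103 = (17 - 15) + 1103 = 2 + 1103 = 1105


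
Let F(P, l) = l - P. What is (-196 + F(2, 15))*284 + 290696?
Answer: 238724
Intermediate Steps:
(-196 + F(2, 15))*284 + 290696 = (-196 + (15 - 1*2))*284 + 290696 = (-196 + (15 - 2))*284 + 290696 = (-196 + 13)*284 + 290696 = -183*284 + 290696 = -51972 + 290696 = 238724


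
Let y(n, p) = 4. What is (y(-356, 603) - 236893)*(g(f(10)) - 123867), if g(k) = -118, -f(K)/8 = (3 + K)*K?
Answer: 29370682665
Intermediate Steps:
f(K) = -8*K*(3 + K) (f(K) = -8*(3 + K)*K = -8*K*(3 + K))
(y(-356, 603) - 236893)*(g(f(10)) - 123867) = (4 - 236893)*(-118 - 123867) = -236889*(-123985) = 29370682665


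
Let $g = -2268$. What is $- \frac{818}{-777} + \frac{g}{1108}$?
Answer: $- \frac{213973}{215229} \approx -0.99416$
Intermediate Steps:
$- \frac{818}{-777} + \frac{g}{1108} = - \frac{818}{-777} - \frac{2268}{1108} = \left(-818\right) \left(- \frac{1}{777}\right) - \frac{567}{277} = \frac{818}{777} - \frac{567}{277} = - \frac{213973}{215229}$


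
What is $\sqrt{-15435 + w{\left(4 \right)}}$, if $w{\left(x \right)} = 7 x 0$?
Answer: $21 i \sqrt{35} \approx 124.24 i$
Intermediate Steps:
$w{\left(x \right)} = 0$
$\sqrt{-15435 + w{\left(4 \right)}} = \sqrt{-15435 + 0} = \sqrt{-15435} = 21 i \sqrt{35}$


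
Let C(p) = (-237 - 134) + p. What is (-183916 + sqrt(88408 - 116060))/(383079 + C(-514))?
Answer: -91958/191097 + I*sqrt(6913)/191097 ≈ -0.48121 + 0.00043509*I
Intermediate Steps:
C(p) = -371 + p
(-183916 + sqrt(88408 - 116060))/(383079 + C(-514)) = (-183916 + sqrt(88408 - 116060))/(383079 + (-371 - 514)) = (-183916 + sqrt(-27652))/(383079 - 885) = (-183916 + 2*I*sqrt(6913))/382194 = (-183916 + 2*I*sqrt(6913))*(1/382194) = -91958/191097 + I*sqrt(6913)/191097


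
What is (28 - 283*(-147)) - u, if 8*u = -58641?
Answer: 391673/8 ≈ 48959.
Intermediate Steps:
u = -58641/8 (u = (⅛)*(-58641) = -58641/8 ≈ -7330.1)
(28 - 283*(-147)) - u = (28 - 283*(-147)) - 1*(-58641/8) = (28 + 41601) + 58641/8 = 41629 + 58641/8 = 391673/8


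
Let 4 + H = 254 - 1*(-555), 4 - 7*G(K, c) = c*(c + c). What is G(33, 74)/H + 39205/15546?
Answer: 315047/544110 ≈ 0.57901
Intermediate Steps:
G(K, c) = 4/7 - 2*c²/7 (G(K, c) = 4/7 - c*(c + c)/7 = 4/7 - c*2*c/7 = 4/7 - 2*c²/7)
H = 805 (H = -4 + (254 - 1*(-555)) = -4 + (254 + 555) = -4 + 809 = 805)
G(33, 74)/H + 39205/15546 = (4/7 - 2/7*74²)/805 + 39205/15546 = (4/7 - 2/7*5476)*(1/805) + 39205*(1/15546) = (4/7 - 10952/7)*(1/805) + 39205/15546 = -1564*1/805 + 39205/15546 = -68/35 + 39205/15546 = 315047/544110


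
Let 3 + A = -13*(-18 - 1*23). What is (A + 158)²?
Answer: 473344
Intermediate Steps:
A = 530 (A = -3 - 13*(-18 - 1*23) = -3 - 13*(-18 - 23) = -3 - 13*(-41) = -3 + 533 = 530)
(A + 158)² = (530 + 158)² = 688² = 473344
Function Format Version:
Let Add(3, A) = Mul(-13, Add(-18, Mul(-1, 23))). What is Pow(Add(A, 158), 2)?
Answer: 473344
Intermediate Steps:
A = 530 (A = Add(-3, Mul(-13, Add(-18, Mul(-1, 23)))) = Add(-3, Mul(-13, Add(-18, -23))) = Add(-3, Mul(-13, -41)) = Add(-3, 533) = 530)
Pow(Add(A, 158), 2) = Pow(Add(530, 158), 2) = Pow(688, 2) = 473344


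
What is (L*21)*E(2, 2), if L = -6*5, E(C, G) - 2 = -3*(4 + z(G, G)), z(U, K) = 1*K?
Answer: 10080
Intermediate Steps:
z(U, K) = K
E(C, G) = -10 - 3*G (E(C, G) = 2 - 3*(4 + G) = 2 + (-12 - 3*G) = -10 - 3*G)
L = -30
(L*21)*E(2, 2) = (-30*21)*(-10 - 3*2) = -630*(-10 - 6) = -630*(-16) = 10080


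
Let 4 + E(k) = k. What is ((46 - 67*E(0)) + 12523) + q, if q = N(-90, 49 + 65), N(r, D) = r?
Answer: 12747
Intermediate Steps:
E(k) = -4 + k
q = -90
((46 - 67*E(0)) + 12523) + q = ((46 - 67*(-4 + 0)) + 12523) - 90 = ((46 - 67*(-4)) + 12523) - 90 = ((46 + 268) + 12523) - 90 = (314 + 12523) - 90 = 12837 - 90 = 12747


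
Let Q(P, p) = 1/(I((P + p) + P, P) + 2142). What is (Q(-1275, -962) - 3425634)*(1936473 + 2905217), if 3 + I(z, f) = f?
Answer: -7165090602369875/432 ≈ -1.6586e+13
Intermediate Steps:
I(z, f) = -3 + f
Q(P, p) = 1/(2139 + P) (Q(P, p) = 1/((-3 + P) + 2142) = 1/(2139 + P))
(Q(-1275, -962) - 3425634)*(1936473 + 2905217) = (1/(2139 - 1275) - 3425634)*(1936473 + 2905217) = (1/864 - 3425634)*4841690 = -2959747775/864*4841690 = -7165090602369875/432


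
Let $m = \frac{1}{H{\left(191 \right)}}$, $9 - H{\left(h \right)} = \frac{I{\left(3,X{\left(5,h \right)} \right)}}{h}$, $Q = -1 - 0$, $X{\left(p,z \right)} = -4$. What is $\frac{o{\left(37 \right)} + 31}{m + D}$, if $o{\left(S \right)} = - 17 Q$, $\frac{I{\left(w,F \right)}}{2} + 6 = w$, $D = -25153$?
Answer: $- \frac{41400}{21694367} \approx -0.0019083$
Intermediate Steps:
$Q = -1$ ($Q = -1 + 0 = -1$)
$I{\left(w,F \right)} = -12 + 2 w$
$H{\left(h \right)} = 9 + \frac{6}{h}$ ($H{\left(h \right)} = 9 - \frac{-12 + 2 \cdot 3}{h} = 9 - \frac{-12 + 6}{h} = 9 - - \frac{6}{h} = 9 + \frac{6}{h}$)
$o{\left(S \right)} = 17$ ($o{\left(S \right)} = \left(-17\right) \left(-1\right) = 17$)
$m = \frac{191}{1725}$ ($m = \frac{1}{9 + \frac{6}{191}} = \frac{1}{\frac{1725}{191}} = \frac{191}{1725} \approx 0.11072$)
$\frac{o{\left(37 \right)} + 31}{m + D} = \frac{17 + 31}{\frac{191}{1725} - 25153} = \frac{48}{- \frac{43388734}{1725}} = 48 \left(- \frac{1725}{43388734}\right) = - \frac{41400}{21694367}$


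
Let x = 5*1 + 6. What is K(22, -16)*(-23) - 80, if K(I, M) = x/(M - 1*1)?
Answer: -1107/17 ≈ -65.118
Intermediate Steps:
x = 11 (x = 5 + 6 = 11)
K(I, M) = 11/(-1 + M) (K(I, M) = 11/(M - 1*1) = 11/(M - 1) = 11/(-1 + M))
K(22, -16)*(-23) - 80 = (11/(-1 - 16))*(-23) - 80 = (11/(-17))*(-23) - 80 = (11*(-1/17))*(-23) - 80 = -11/17*(-23) - 80 = 253/17 - 80 = -1107/17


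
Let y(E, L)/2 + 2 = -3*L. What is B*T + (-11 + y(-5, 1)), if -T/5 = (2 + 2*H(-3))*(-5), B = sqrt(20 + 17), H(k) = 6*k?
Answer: -21 - 850*sqrt(37) ≈ -5191.4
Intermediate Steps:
y(E, L) = -4 - 6*L (y(E, L) = -4 + 2*(-3*L) = -4 - 6*L)
B = sqrt(37) ≈ 6.0828
T = -850 (T = -5*(2 + 2*(6*(-3)))*(-5) = -5*(2 + 2*(-18))*(-5) = -5*(2 - 36)*(-5) = -(-170)*(-5) = -5*170 = -850)
B*T + (-11 + y(-5, 1)) = sqrt(37)*(-850) + (-11 + (-4 - 6*1)) = -850*sqrt(37) + (-11 + (-4 - 6)) = -850*sqrt(37) + (-11 - 10) = -850*sqrt(37) - 21 = -21 - 850*sqrt(37)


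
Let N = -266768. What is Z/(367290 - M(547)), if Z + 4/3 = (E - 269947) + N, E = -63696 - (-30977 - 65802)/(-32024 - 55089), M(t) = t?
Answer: -156911449118/95844248877 ≈ -1.6371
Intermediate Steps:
E = -5548846427/87113 (E = -63696 - (-96779)/(-87113) = -63696 - (-96779)*(-1)/87113 = -63696 - 1*96779/87113 = -63696 - 96779/87113 = -5548846427/87113 ≈ -63697.)
Z = -156911449118/261339 (Z = -4/3 + ((-5548846427/87113 - 269947) - 266768) = -4/3 + (-29064739438/87113 - 266768) = -4/3 - 52303700222/87113 = -156911449118/261339 ≈ -6.0041e+5)
Z/(367290 - M(547)) = -156911449118/(261339*(367290 - 1*547)) = -156911449118/(261339*(367290 - 547)) = -156911449118/261339/366743 = -156911449118/261339*1/366743 = -156911449118/95844248877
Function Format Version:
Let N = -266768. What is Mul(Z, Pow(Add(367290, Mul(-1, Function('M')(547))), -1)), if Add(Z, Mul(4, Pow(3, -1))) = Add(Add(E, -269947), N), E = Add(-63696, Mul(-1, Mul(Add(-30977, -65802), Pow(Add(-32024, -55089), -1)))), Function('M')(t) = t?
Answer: Rational(-156911449118, 95844248877) ≈ -1.6371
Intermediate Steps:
E = Rational(-5548846427, 87113) (E = Add(-63696, Mul(-1, Mul(-96779, Pow(-87113, -1)))) = Add(-63696, Mul(-1, Mul(-96779, Rational(-1, 87113)))) = Add(-63696, Mul(-1, Rational(96779, 87113))) = Add(-63696, Rational(-96779, 87113)) = Rational(-5548846427, 87113) ≈ -63697.)
Z = Rational(-156911449118, 261339) (Z = Add(Rational(-4, 3), Add(Add(Rational(-5548846427, 87113), -269947), -266768)) = Add(Rational(-4, 3), Add(Rational(-29064739438, 87113), -266768)) = Add(Rational(-4, 3), Rational(-52303700222, 87113)) = Rational(-156911449118, 261339) ≈ -6.0041e+5)
Mul(Z, Pow(Add(367290, Mul(-1, Function('M')(547))), -1)) = Mul(Rational(-156911449118, 261339), Pow(Add(367290, Mul(-1, 547)), -1)) = Mul(Rational(-156911449118, 261339), Pow(Add(367290, -547), -1)) = Mul(Rational(-156911449118, 261339), Pow(366743, -1)) = Mul(Rational(-156911449118, 261339), Rational(1, 366743)) = Rational(-156911449118, 95844248877)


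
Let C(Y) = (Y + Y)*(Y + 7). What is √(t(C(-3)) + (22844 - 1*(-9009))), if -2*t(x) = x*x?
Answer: √31565 ≈ 177.67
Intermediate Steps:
C(Y) = 2*Y*(7 + Y) (C(Y) = (2*Y)*(7 + Y) = 2*Y*(7 + Y))
t(x) = -x²/2 (t(x) = -x*x/2 = -x²/2)
√(t(C(-3)) + (22844 - 1*(-9009))) = √(-36*(7 - 3)²/2 + (22844 - 1*(-9009))) = √(-(2*(-3)*4)²/2 + (22844 + 9009)) = √(-½*(-24)² + 31853) = √(-½*576 + 31853) = √(-288 + 31853) = √31565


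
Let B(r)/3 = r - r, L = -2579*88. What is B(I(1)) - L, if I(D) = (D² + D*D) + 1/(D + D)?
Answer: 226952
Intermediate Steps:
I(D) = 1/(2*D) + 2*D² (I(D) = (D² + D²) + 1/(2*D) = 2*D² + 1/(2*D) = 1/(2*D) + 2*D²)
L = -226952
B(r) = 0 (B(r) = 3*(r - r) = 3*0 = 0)
B(I(1)) - L = 0 - 1*(-226952) = 0 + 226952 = 226952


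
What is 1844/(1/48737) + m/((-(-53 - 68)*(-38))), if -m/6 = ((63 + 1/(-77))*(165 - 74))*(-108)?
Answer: 2272727998892/25289 ≈ 8.9870e+7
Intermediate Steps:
m = 40856400/11 (m = -6*(63 + 1/(-77))*(165 - 74)*(-108) = -6*(63 - 1/77)*91*(-108) = -6*(4850/77)*91*(-108) = -378300*(-108)/11 = -6*(-6809400/11) = 40856400/11 ≈ 3.7142e+6)
1844/(1/48737) + m/((-(-53 - 68)*(-38))) = 1844/(1/48737) + 40856400/(11*((-(-53 - 68)*(-38)))) = 1844/(1/48737) + 40856400/(11*((-(-121)*(-38)))) = 1844*48737 + 40856400/(11*((-1*4598))) = 89871028 + (40856400/11)/(-4598) = 89871028 + (40856400/11)*(-1/4598) = 89871028 - 20428200/25289 = 2272727998892/25289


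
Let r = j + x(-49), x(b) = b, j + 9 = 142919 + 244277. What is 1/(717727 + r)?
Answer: 1/1104865 ≈ 9.0509e-7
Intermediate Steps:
j = 387187 (j = -9 + (142919 + 244277) = -9 + 387196 = 387187)
r = 387138 (r = 387187 - 49 = 387138)
1/(717727 + r) = 1/(717727 + 387138) = 1/1104865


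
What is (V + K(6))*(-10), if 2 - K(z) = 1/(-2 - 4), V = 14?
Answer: -485/3 ≈ -161.67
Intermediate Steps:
K(z) = 13/6 (K(z) = 2 - 1/(-2 - 4) = 2 - 1/(-6) = 2 - 1*(-⅙) = 2 + ⅙ = 13/6)
(V + K(6))*(-10) = (14 + 13/6)*(-10) = (97/6)*(-10) = -485/3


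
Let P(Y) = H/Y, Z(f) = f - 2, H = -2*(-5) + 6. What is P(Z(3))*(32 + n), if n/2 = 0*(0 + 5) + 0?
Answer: 512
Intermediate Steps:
H = 16 (H = 10 + 6 = 16)
Z(f) = -2 + f
P(Y) = 16/Y
n = 0 (n = 2*(0*(0 + 5) + 0) = 2*(0*5 + 0) = 2*(0 + 0) = 2*0 = 0)
P(Z(3))*(32 + n) = (16/(-2 + 3))*(32 + 0) = (16/1)*32 = (16*1)*32 = 16*32 = 512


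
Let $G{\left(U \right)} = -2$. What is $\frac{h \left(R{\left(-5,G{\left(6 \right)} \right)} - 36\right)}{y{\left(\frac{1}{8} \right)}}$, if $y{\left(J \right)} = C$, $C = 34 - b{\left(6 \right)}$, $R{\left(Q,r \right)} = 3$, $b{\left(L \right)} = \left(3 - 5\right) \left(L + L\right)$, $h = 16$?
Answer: $- \frac{264}{29} \approx -9.1035$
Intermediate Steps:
$b{\left(L \right)} = - 4 L$ ($b{\left(L \right)} = - 2 \cdot 2 L = - 4 L$)
$C = 58$ ($C = 34 - \left(-4\right) 6 = 34 - -24 = 34 + 24 = 58$)
$y{\left(J \right)} = 58$
$\frac{h \left(R{\left(-5,G{\left(6 \right)} \right)} - 36\right)}{y{\left(\frac{1}{8} \right)}} = \frac{16 \left(3 - 36\right)}{58} = 16 \left(-33\right) \frac{1}{58} = \left(-528\right) \frac{1}{58} = - \frac{264}{29}$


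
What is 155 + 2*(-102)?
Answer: -49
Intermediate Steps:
155 + 2*(-102) = 155 - 204 = -49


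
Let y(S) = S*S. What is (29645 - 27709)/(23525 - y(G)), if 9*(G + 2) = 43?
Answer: 39204/476225 ≈ 0.082322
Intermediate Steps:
G = 25/9 (G = -2 + (⅑)*43 = -2 + 43/9 = 25/9 ≈ 2.7778)
y(S) = S²
(29645 - 27709)/(23525 - y(G)) = (29645 - 27709)/(23525 - (25/9)²) = 1936/(23525 - 1*625/81) = 1936/(23525 - 625/81) = 1936/(1904900/81) = 1936*(81/1904900) = 39204/476225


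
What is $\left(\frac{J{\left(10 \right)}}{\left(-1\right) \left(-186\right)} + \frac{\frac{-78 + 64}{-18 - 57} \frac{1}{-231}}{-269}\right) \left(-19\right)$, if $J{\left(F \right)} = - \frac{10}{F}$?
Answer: $\frac{4214219}{41278050} \approx 0.10209$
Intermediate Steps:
$\left(\frac{J{\left(10 \right)}}{\left(-1\right) \left(-186\right)} + \frac{\frac{-78 + 64}{-18 - 57} \frac{1}{-231}}{-269}\right) \left(-19\right) = \left(\frac{\left(-10\right) \frac{1}{10}}{\left(-1\right) \left(-186\right)} + \frac{\frac{-78 + 64}{-18 - 57} \frac{1}{-231}}{-269}\right) \left(-19\right) = \left(\frac{\left(-10\right) \frac{1}{10}}{186} + - \frac{14}{-75} \left(- \frac{1}{231}\right) \left(- \frac{1}{269}\right)\right) \left(-19\right) = \left(\left(-1\right) \frac{1}{186} + \left(-14\right) \left(- \frac{1}{75}\right) \left(- \frac{1}{231}\right) \left(- \frac{1}{269}\right)\right) \left(-19\right) = \left(- \frac{1}{186} + \frac{14}{75} \left(- \frac{1}{231}\right) \left(- \frac{1}{269}\right)\right) \left(-19\right) = \left(- \frac{1}{186} - - \frac{2}{665775}\right) \left(-19\right) = \left(- \frac{1}{186} + \frac{2}{665775}\right) \left(-19\right) = \left(- \frac{221801}{41278050}\right) \left(-19\right) = \frac{4214219}{41278050}$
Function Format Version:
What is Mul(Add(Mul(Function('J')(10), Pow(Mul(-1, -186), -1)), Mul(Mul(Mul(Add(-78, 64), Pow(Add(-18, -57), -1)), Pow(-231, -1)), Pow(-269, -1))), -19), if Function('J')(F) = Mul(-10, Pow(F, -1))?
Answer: Rational(4214219, 41278050) ≈ 0.10209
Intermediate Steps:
Mul(Add(Mul(Function('J')(10), Pow(Mul(-1, -186), -1)), Mul(Mul(Mul(Add(-78, 64), Pow(Add(-18, -57), -1)), Pow(-231, -1)), Pow(-269, -1))), -19) = Mul(Add(Mul(Mul(-10, Pow(10, -1)), Pow(Mul(-1, -186), -1)), Mul(Mul(Mul(Add(-78, 64), Pow(Add(-18, -57), -1)), Pow(-231, -1)), Pow(-269, -1))), -19) = Mul(Add(Mul(Mul(-10, Rational(1, 10)), Pow(186, -1)), Mul(Mul(Mul(-14, Pow(-75, -1)), Rational(-1, 231)), Rational(-1, 269))), -19) = Mul(Add(Mul(-1, Rational(1, 186)), Mul(Mul(Mul(-14, Rational(-1, 75)), Rational(-1, 231)), Rational(-1, 269))), -19) = Mul(Add(Rational(-1, 186), Mul(Mul(Rational(14, 75), Rational(-1, 231)), Rational(-1, 269))), -19) = Mul(Add(Rational(-1, 186), Mul(Rational(-2, 2475), Rational(-1, 269))), -19) = Mul(Add(Rational(-1, 186), Rational(2, 665775)), -19) = Mul(Rational(-221801, 41278050), -19) = Rational(4214219, 41278050)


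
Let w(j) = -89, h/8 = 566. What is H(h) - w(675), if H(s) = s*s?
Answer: 20502873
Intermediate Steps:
h = 4528 (h = 8*566 = 4528)
H(s) = s**2
H(h) - w(675) = 4528**2 - 1*(-89) = 20502784 + 89 = 20502873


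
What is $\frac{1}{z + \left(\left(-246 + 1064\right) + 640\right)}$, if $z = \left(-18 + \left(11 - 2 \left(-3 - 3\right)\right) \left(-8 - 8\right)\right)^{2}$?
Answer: $\frac{1}{150454} \approx 6.6466 \cdot 10^{-6}$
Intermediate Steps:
$z = 148996$ ($z = \left(-18 + \left(11 - -12\right) \left(-16\right)\right)^{2} = \left(-18 + \left(11 + 12\right) \left(-16\right)\right)^{2} = \left(-18 + 23 \left(-16\right)\right)^{2} = \left(-18 - 368\right)^{2} = \left(-386\right)^{2} = 148996$)
$\frac{1}{z + \left(\left(-246 + 1064\right) + 640\right)} = \frac{1}{148996 + \left(\left(-246 + 1064\right) + 640\right)} = \frac{1}{148996 + \left(818 + 640\right)} = \frac{1}{148996 + 1458} = \frac{1}{150454}$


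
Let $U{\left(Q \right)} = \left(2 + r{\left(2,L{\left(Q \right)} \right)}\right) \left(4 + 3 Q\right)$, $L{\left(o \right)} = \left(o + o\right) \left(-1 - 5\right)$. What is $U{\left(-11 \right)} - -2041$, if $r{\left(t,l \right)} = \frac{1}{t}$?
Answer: $\frac{3937}{2} \approx 1968.5$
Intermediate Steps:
$L{\left(o \right)} = - 12 o$ ($L{\left(o \right)} = 2 o \left(-6\right) = - 12 o$)
$U{\left(Q \right)} = 10 + \frac{15 Q}{2}$ ($U{\left(Q \right)} = \left(2 + \frac{1}{2}\right) \left(4 + 3 Q\right) = \frac{5 \left(4 + 3 Q\right)}{2} = 10 + \frac{15 Q}{2}$)
$U{\left(-11 \right)} - -2041 = \left(10 + \frac{15}{2} \left(-11\right)\right) - -2041 = \left(10 - \frac{165}{2}\right) + 2041 = - \frac{145}{2} + 2041 = \frac{3937}{2}$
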